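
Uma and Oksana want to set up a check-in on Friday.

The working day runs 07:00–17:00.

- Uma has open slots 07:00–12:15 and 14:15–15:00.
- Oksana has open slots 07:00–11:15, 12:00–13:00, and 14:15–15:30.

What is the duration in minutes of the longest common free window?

255 minutes

Uma ∩ Oksana: 07:00–11:15, 12:00–12:15, 14:15–15:00.
Common window lengths: 255, 15, 45 min; longest is 255.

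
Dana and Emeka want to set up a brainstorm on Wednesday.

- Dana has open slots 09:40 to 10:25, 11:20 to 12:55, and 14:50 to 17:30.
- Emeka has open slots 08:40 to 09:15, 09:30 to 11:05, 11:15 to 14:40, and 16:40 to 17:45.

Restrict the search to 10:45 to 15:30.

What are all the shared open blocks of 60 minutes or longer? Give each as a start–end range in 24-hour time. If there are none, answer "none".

Dana ∩ Emeka: 09:40–10:25, 11:20–12:55, 16:40–17:30.
Restricted to 10:45–15:30: 11:20–12:55.
Windows ≥ 60 min: 11:20–12:55.

11:20–12:55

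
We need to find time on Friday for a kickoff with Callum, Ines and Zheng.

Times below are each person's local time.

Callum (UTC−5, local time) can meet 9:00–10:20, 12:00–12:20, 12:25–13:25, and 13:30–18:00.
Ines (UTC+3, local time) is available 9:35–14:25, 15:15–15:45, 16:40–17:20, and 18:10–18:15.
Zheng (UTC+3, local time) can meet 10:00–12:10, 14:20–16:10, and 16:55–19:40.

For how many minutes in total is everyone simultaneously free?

Callum → UTC: 14:00–15:20, 17:00–17:20, 17:25–18:25, 18:30–23:00.
Ines → UTC: 06:35–11:25, 12:15–12:45, 13:40–14:20, 15:10–15:15.
Zheng → UTC: 07:00–09:10, 11:20–13:10, 13:55–16:40.
Callum ∩ Ines: 14:00–14:20, 15:10–15:15.
Callum ∩ Ines ∩ Zheng: 14:00–14:20, 15:10–15:15.
Total common minutes: 20 + 5 = 25.

25 minutes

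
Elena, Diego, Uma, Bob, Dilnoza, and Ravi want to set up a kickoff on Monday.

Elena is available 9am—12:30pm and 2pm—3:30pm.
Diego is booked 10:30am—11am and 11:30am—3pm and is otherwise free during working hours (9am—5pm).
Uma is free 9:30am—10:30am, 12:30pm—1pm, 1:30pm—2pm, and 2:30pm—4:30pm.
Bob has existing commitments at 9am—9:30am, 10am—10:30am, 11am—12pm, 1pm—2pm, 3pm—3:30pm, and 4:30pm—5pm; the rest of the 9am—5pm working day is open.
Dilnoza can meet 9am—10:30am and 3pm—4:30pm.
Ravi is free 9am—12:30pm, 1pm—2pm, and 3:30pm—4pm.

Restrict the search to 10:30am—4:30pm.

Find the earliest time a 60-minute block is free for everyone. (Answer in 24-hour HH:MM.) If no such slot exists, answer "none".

none

Diego free within 09:00–17:00: 09:00–10:30, 11:00–11:30, 15:00–17:00.
Bob free within 09:00–17:00: 09:30–10:00, 10:30–11:00, 12:00–13:00, 14:00–15:00, 15:30–16:30.
Elena ∩ Diego: 09:00–10:30, 11:00–11:30, 15:00–15:30.
Elena ∩ Diego ∩ Uma: 09:30–10:30, 15:00–15:30.
Elena ∩ Diego ∩ Uma ∩ Bob: 09:30–10:00.
Elena ∩ Diego ∩ Uma ∩ Bob ∩ Dilnoza: 09:30–10:00.
Elena ∩ Diego ∩ Uma ∩ Bob ∩ Dilnoza ∩ Ravi: 09:30–10:00.
Restricted to 10:30–16:30: (none).
Windows ≥ 60 min: (none).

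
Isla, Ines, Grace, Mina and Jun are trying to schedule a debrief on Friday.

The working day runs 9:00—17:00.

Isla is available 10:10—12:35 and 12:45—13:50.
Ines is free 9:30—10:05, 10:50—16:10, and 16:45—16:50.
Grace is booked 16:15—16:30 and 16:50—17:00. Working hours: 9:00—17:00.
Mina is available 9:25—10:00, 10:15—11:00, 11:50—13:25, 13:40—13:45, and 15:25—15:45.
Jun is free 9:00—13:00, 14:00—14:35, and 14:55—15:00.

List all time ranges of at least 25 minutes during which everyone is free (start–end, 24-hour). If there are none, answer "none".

11:50–12:35

Grace free within 09:00–17:00: 09:00–16:15, 16:30–16:50.
Isla ∩ Ines: 10:50–12:35, 12:45–13:50.
Isla ∩ Ines ∩ Grace: 10:50–12:35, 12:45–13:50.
Isla ∩ Ines ∩ Grace ∩ Mina: 10:50–11:00, 11:50–12:35, 12:45–13:25, 13:40–13:45.
Isla ∩ Ines ∩ Grace ∩ Mina ∩ Jun: 10:50–11:00, 11:50–12:35, 12:45–13:00.
Windows ≥ 25 min: 11:50–12:35.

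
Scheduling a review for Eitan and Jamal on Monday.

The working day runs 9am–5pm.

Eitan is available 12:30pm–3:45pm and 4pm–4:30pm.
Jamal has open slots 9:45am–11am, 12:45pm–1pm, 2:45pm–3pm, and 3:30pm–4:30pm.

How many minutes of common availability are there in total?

75 minutes

Eitan ∩ Jamal: 12:45–13:00, 14:45–15:00, 15:30–15:45, 16:00–16:30.
Total common minutes: 15 + 15 + 15 + 30 = 75.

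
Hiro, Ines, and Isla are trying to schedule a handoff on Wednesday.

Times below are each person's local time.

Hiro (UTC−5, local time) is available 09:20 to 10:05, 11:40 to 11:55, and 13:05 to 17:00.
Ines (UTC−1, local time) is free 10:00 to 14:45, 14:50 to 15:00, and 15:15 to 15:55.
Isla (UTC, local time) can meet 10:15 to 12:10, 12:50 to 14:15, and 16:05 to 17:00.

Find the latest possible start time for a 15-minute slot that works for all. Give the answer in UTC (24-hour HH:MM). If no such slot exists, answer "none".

16:40

Hiro → UTC: 14:20–15:05, 16:40–16:55, 18:05–22:00.
Ines → UTC: 11:00–15:45, 15:50–16:00, 16:15–16:55.
Isla → UTC: 10:15–12:10, 12:50–14:15, 16:05–17:00.
Hiro ∩ Ines: 14:20–15:05, 16:40–16:55.
Hiro ∩ Ines ∩ Isla: 16:40–16:55.
Windows ≥ 15 min: 16:40–16:55.
Latest start in the last window 16:40–16:55 is 16:55 − 15 min = 16:40.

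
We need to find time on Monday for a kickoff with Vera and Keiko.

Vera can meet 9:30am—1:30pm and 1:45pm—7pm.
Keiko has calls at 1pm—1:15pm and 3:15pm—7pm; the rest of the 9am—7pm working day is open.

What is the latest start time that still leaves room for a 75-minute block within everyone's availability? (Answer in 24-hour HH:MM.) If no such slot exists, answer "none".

14:00

Keiko free within 09:00–19:00: 09:00–13:00, 13:15–15:15.
Vera ∩ Keiko: 09:30–13:00, 13:15–13:30, 13:45–15:15.
Windows ≥ 75 min: 09:30–13:00, 13:45–15:15.
Latest start in the last window 13:45–15:15 is 15:15 − 75 min = 14:00.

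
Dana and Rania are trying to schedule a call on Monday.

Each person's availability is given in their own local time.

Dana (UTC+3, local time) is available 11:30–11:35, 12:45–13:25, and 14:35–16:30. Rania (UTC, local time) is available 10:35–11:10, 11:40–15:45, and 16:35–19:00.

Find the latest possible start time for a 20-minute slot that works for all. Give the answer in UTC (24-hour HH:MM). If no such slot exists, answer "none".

13:10

Dana → UTC: 08:30–08:35, 09:45–10:25, 11:35–13:30.
Rania → UTC: 10:35–11:10, 11:40–15:45, 16:35–19:00.
Dana ∩ Rania: 11:40–13:30.
Windows ≥ 20 min: 11:40–13:30.
Latest start in the last window 11:40–13:30 is 13:30 − 20 min = 13:10.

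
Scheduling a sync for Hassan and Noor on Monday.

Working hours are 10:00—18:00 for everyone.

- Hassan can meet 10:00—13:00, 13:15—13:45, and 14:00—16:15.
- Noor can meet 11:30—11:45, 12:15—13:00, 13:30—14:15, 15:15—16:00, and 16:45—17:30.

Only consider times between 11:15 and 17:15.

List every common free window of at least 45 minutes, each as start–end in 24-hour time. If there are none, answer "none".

12:15–13:00, 15:15–16:00

Hassan ∩ Noor: 11:30–11:45, 12:15–13:00, 13:30–13:45, 14:00–14:15, 15:15–16:00.
Restricted to 11:15–17:15: 11:30–11:45, 12:15–13:00, 13:30–13:45, 14:00–14:15, 15:15–16:00.
Windows ≥ 45 min: 12:15–13:00, 15:15–16:00.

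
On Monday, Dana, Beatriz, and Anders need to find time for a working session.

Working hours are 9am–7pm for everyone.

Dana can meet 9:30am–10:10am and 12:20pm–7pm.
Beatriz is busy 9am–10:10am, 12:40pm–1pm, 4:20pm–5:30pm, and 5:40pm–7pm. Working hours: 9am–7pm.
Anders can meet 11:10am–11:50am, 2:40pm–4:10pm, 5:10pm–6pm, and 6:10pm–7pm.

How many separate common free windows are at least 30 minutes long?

1

Beatriz free within 09:00–19:00: 10:10–12:40, 13:00–16:20, 17:30–17:40.
Dana ∩ Beatriz: 12:20–12:40, 13:00–16:20, 17:30–17:40.
Dana ∩ Beatriz ∩ Anders: 14:40–16:10, 17:30–17:40.
Windows ≥ 30 min: 14:40–16:10.
That's 1 window.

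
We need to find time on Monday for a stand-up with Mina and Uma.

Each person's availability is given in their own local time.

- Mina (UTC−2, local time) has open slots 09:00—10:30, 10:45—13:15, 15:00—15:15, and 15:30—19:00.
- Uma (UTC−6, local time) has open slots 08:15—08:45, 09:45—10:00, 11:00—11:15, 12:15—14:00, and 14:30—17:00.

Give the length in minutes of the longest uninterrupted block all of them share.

105 minutes

Mina → UTC: 11:00–12:30, 12:45–15:15, 17:00–17:15, 17:30–21:00.
Uma → UTC: 14:15–14:45, 15:45–16:00, 17:00–17:15, 18:15–20:00, 20:30–23:00.
Mina ∩ Uma: 14:15–14:45, 17:00–17:15, 18:15–20:00, 20:30–21:00.
Common window lengths: 30, 15, 105, 30 min; longest is 105.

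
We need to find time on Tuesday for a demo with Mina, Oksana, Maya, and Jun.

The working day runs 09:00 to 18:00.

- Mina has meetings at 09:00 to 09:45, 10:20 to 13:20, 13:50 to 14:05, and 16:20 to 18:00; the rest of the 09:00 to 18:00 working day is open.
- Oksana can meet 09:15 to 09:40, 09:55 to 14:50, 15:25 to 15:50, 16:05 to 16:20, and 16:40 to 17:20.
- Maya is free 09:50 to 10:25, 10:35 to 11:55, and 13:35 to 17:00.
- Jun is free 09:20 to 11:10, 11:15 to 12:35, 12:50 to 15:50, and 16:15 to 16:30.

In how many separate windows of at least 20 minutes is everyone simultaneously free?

Mina free within 09:00–18:00: 09:45–10:20, 13:20–13:50, 14:05–16:20.
Mina ∩ Oksana: 09:55–10:20, 13:20–13:50, 14:05–14:50, 15:25–15:50, 16:05–16:20.
Mina ∩ Oksana ∩ Maya: 09:55–10:20, 13:35–13:50, 14:05–14:50, 15:25–15:50, 16:05–16:20.
Mina ∩ Oksana ∩ Maya ∩ Jun: 09:55–10:20, 13:35–13:50, 14:05–14:50, 15:25–15:50, 16:15–16:20.
Windows ≥ 20 min: 09:55–10:20, 14:05–14:50, 15:25–15:50.
That's 3 windows.

3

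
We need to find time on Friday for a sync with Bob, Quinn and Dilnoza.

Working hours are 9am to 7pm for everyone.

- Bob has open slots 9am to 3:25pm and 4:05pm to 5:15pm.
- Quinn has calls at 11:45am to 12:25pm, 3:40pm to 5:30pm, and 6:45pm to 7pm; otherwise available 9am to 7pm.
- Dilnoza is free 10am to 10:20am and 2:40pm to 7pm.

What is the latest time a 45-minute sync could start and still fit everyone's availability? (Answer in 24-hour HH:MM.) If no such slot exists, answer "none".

14:40

Quinn free within 09:00–19:00: 09:00–11:45, 12:25–15:40, 17:30–18:45.
Bob ∩ Quinn: 09:00–11:45, 12:25–15:25.
Bob ∩ Quinn ∩ Dilnoza: 10:00–10:20, 14:40–15:25.
Windows ≥ 45 min: 14:40–15:25.
Latest start in the last window 14:40–15:25 is 15:25 − 45 min = 14:40.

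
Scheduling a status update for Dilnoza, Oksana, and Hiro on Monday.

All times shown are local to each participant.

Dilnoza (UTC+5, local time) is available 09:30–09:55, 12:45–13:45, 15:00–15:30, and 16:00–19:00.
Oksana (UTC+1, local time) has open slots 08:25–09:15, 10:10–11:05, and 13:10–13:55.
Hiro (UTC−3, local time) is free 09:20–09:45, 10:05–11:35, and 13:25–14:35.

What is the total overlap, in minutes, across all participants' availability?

25 minutes

Dilnoza → UTC: 04:30–04:55, 07:45–08:45, 10:00–10:30, 11:00–14:00.
Oksana → UTC: 07:25–08:15, 09:10–10:05, 12:10–12:55.
Hiro → UTC: 12:20–12:45, 13:05–14:35, 16:25–17:35.
Dilnoza ∩ Oksana: 07:45–08:15, 10:00–10:05, 12:10–12:55.
Dilnoza ∩ Oksana ∩ Hiro: 12:20–12:45.
Total common minutes: 25.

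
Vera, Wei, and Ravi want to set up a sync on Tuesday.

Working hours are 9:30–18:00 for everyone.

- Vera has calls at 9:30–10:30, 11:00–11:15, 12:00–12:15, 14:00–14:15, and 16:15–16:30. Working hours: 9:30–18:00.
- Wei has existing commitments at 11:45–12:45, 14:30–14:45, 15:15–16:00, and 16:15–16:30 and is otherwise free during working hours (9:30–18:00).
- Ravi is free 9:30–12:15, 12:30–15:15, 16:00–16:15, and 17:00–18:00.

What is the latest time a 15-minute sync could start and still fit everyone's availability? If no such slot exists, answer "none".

17:45

Vera free within 09:30–18:00: 10:30–11:00, 11:15–12:00, 12:15–14:00, 14:15–16:15, 16:30–18:00.
Wei free within 09:30–18:00: 09:30–11:45, 12:45–14:30, 14:45–15:15, 16:00–16:15, 16:30–18:00.
Vera ∩ Wei: 10:30–11:00, 11:15–11:45, 12:45–14:00, 14:15–14:30, 14:45–15:15, 16:00–16:15, 16:30–18:00.
Vera ∩ Wei ∩ Ravi: 10:30–11:00, 11:15–11:45, 12:45–14:00, 14:15–14:30, 14:45–15:15, 16:00–16:15, 17:00–18:00.
Windows ≥ 15 min: 10:30–11:00, 11:15–11:45, 12:45–14:00, 14:15–14:30, 14:45–15:15, 16:00–16:15, 17:00–18:00.
Latest start in the last window 17:00–18:00 is 18:00 − 15 min = 17:45.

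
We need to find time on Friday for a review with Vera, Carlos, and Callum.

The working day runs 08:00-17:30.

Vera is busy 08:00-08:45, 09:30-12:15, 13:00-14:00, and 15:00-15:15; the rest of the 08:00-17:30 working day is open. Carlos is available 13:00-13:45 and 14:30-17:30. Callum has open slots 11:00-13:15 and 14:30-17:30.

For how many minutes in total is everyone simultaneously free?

165 minutes

Vera free within 08:00–17:30: 08:45–09:30, 12:15–13:00, 14:00–15:00, 15:15–17:30.
Vera ∩ Carlos: 14:30–15:00, 15:15–17:30.
Vera ∩ Carlos ∩ Callum: 14:30–15:00, 15:15–17:30.
Total common minutes: 30 + 135 = 165.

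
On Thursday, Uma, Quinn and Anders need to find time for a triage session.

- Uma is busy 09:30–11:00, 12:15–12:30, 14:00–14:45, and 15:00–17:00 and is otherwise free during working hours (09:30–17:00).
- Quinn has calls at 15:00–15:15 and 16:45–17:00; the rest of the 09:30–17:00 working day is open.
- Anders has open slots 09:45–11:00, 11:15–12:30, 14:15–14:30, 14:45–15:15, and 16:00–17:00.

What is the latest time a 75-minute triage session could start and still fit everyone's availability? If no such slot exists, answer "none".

Uma free within 09:30–17:00: 11:00–12:15, 12:30–14:00, 14:45–15:00.
Quinn free within 09:30–17:00: 09:30–15:00, 15:15–16:45.
Uma ∩ Quinn: 11:00–12:15, 12:30–14:00, 14:45–15:00.
Uma ∩ Quinn ∩ Anders: 11:15–12:15, 14:45–15:00.
Windows ≥ 75 min: (none).

none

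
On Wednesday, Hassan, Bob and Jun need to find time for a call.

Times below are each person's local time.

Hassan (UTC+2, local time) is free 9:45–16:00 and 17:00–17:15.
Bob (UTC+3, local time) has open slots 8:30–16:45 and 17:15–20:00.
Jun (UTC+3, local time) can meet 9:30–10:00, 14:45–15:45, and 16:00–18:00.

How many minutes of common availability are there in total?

Hassan → UTC: 07:45–14:00, 15:00–15:15.
Bob → UTC: 05:30–13:45, 14:15–17:00.
Jun → UTC: 06:30–07:00, 11:45–12:45, 13:00–15:00.
Hassan ∩ Bob: 07:45–13:45, 15:00–15:15.
Hassan ∩ Bob ∩ Jun: 11:45–12:45, 13:00–13:45.
Total common minutes: 60 + 45 = 105.

105 minutes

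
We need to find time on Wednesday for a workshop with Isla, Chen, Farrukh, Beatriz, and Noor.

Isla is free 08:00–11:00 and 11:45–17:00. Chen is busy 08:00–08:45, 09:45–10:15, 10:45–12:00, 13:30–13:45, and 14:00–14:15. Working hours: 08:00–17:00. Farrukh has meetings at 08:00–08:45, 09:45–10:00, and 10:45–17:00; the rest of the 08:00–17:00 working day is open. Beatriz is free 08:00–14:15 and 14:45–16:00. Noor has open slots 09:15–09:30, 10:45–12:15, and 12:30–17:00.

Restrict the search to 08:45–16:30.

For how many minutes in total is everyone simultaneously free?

15 minutes

Chen free within 08:00–17:00: 08:45–09:45, 10:15–10:45, 12:00–13:30, 13:45–14:00, 14:15–17:00.
Farrukh free within 08:00–17:00: 08:45–09:45, 10:00–10:45.
Isla ∩ Chen: 08:45–09:45, 10:15–10:45, 12:00–13:30, 13:45–14:00, 14:15–17:00.
Isla ∩ Chen ∩ Farrukh: 08:45–09:45, 10:15–10:45.
Isla ∩ Chen ∩ Farrukh ∩ Beatriz: 08:45–09:45, 10:15–10:45.
Isla ∩ Chen ∩ Farrukh ∩ Beatriz ∩ Noor: 09:15–09:30.
Restricted to 08:45–16:30: 09:15–09:30.
Total common minutes: 15.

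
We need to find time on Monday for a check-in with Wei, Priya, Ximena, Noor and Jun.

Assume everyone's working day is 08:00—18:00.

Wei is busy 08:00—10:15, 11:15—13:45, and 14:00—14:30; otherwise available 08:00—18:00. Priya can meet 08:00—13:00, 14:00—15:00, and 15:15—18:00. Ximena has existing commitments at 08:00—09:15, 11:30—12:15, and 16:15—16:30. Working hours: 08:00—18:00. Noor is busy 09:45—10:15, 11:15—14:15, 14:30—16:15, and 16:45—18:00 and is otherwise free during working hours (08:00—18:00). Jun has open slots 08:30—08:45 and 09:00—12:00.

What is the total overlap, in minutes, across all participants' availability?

60 minutes

Wei free within 08:00–18:00: 10:15–11:15, 13:45–14:00, 14:30–18:00.
Ximena free within 08:00–18:00: 09:15–11:30, 12:15–16:15, 16:30–18:00.
Noor free within 08:00–18:00: 08:00–09:45, 10:15–11:15, 14:15–14:30, 16:15–16:45.
Wei ∩ Priya: 10:15–11:15, 14:30–15:00, 15:15–18:00.
Wei ∩ Priya ∩ Ximena: 10:15–11:15, 14:30–15:00, 15:15–16:15, 16:30–18:00.
Wei ∩ Priya ∩ Ximena ∩ Noor: 10:15–11:15, 16:30–16:45.
Wei ∩ Priya ∩ Ximena ∩ Noor ∩ Jun: 10:15–11:15.
Total common minutes: 60.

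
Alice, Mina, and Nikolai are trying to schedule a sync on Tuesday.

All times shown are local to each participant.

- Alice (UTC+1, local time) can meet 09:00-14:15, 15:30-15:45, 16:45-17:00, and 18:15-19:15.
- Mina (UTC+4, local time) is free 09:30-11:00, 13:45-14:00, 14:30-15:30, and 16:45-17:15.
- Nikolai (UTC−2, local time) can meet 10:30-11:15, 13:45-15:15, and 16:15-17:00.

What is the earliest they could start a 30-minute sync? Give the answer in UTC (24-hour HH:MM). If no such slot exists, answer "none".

12:45

Alice → UTC: 08:00–13:15, 14:30–14:45, 15:45–16:00, 17:15–18:15.
Mina → UTC: 05:30–07:00, 09:45–10:00, 10:30–11:30, 12:45–13:15.
Nikolai → UTC: 12:30–13:15, 15:45–17:15, 18:15–19:00.
Alice ∩ Mina: 09:45–10:00, 10:30–11:30, 12:45–13:15.
Alice ∩ Mina ∩ Nikolai: 12:45–13:15.
Windows ≥ 30 min: 12:45–13:15.
Earliest such window starts at 12:45.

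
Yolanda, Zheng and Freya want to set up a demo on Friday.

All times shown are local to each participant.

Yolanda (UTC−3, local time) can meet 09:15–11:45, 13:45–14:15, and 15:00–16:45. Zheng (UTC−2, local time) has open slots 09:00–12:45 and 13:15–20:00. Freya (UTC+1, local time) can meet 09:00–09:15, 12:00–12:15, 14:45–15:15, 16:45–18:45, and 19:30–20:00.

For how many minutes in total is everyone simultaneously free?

Yolanda → UTC: 12:15–14:45, 16:45–17:15, 18:00–19:45.
Zheng → UTC: 11:00–14:45, 15:15–22:00.
Freya → UTC: 08:00–08:15, 11:00–11:15, 13:45–14:15, 15:45–17:45, 18:30–19:00.
Yolanda ∩ Zheng: 12:15–14:45, 16:45–17:15, 18:00–19:45.
Yolanda ∩ Zheng ∩ Freya: 13:45–14:15, 16:45–17:15, 18:30–19:00.
Total common minutes: 30 + 30 + 30 = 90.

90 minutes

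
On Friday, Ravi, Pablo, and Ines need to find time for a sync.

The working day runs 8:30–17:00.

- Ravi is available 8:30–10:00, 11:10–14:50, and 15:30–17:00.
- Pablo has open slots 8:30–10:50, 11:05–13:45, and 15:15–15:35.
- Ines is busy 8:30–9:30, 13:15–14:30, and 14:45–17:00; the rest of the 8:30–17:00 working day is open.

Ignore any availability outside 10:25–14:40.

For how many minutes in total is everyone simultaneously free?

Ines free within 08:30–17:00: 09:30–13:15, 14:30–14:45.
Ravi ∩ Pablo: 08:30–10:00, 11:10–13:45, 15:30–15:35.
Ravi ∩ Pablo ∩ Ines: 09:30–10:00, 11:10–13:15.
Restricted to 10:25–14:40: 11:10–13:15.
Total common minutes: 125.

125 minutes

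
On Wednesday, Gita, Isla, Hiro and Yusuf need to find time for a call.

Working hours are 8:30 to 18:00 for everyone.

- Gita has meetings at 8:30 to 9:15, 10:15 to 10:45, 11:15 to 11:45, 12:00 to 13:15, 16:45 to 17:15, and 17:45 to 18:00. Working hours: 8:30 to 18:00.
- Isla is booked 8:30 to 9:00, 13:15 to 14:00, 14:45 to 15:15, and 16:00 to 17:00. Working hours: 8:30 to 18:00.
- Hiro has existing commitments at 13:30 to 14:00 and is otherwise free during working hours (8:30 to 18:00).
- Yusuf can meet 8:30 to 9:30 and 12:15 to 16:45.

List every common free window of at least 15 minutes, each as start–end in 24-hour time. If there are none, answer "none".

Gita free within 08:30–18:00: 09:15–10:15, 10:45–11:15, 11:45–12:00, 13:15–16:45, 17:15–17:45.
Isla free within 08:30–18:00: 09:00–13:15, 14:00–14:45, 15:15–16:00, 17:00–18:00.
Hiro free within 08:30–18:00: 08:30–13:30, 14:00–18:00.
Gita ∩ Isla: 09:15–10:15, 10:45–11:15, 11:45–12:00, 14:00–14:45, 15:15–16:00, 17:15–17:45.
Gita ∩ Isla ∩ Hiro: 09:15–10:15, 10:45–11:15, 11:45–12:00, 14:00–14:45, 15:15–16:00, 17:15–17:45.
Gita ∩ Isla ∩ Hiro ∩ Yusuf: 09:15–09:30, 14:00–14:45, 15:15–16:00.
Windows ≥ 15 min: 09:15–09:30, 14:00–14:45, 15:15–16:00.

09:15–09:30, 14:00–14:45, 15:15–16:00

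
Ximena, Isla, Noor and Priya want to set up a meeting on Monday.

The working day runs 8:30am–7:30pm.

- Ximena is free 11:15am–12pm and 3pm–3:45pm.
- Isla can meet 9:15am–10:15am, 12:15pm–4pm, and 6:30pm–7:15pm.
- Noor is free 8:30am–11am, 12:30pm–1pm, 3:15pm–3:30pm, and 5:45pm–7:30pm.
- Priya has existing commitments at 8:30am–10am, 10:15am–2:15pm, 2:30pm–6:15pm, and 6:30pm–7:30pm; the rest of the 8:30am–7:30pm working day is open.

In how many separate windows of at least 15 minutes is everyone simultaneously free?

0

Priya free within 08:30–19:30: 10:00–10:15, 14:15–14:30, 18:15–18:30.
Ximena ∩ Isla: 15:00–15:45.
Ximena ∩ Isla ∩ Noor: 15:15–15:30.
Ximena ∩ Isla ∩ Noor ∩ Priya: (none).
Windows ≥ 15 min: (none).
That's 0 windows.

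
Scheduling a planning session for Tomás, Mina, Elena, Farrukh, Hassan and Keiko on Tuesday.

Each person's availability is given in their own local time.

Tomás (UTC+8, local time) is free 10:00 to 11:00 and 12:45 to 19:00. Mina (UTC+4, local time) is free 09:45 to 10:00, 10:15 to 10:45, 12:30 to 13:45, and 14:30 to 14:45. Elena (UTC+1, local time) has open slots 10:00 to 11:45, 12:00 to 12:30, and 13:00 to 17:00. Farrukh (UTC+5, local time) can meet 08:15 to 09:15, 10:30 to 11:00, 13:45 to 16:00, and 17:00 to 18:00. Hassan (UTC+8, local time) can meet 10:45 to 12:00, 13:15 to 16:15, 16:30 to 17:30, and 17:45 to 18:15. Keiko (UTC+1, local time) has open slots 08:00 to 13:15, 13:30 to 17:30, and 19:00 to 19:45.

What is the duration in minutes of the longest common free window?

Tomás → UTC: 02:00–03:00, 04:45–11:00.
Mina → UTC: 05:45–06:00, 06:15–06:45, 08:30–09:45, 10:30–10:45.
Elena → UTC: 09:00–10:45, 11:00–11:30, 12:00–16:00.
Farrukh → UTC: 03:15–04:15, 05:30–06:00, 08:45–11:00, 12:00–13:00.
Hassan → UTC: 02:45–04:00, 05:15–08:15, 08:30–09:30, 09:45–10:15.
Keiko → UTC: 07:00–12:15, 12:30–16:30, 18:00–18:45.
Tomás ∩ Mina: 05:45–06:00, 06:15–06:45, 08:30–09:45, 10:30–10:45.
Tomás ∩ Mina ∩ Elena: 09:00–09:45, 10:30–10:45.
Tomás ∩ Mina ∩ Elena ∩ Farrukh: 09:00–09:45, 10:30–10:45.
Tomás ∩ Mina ∩ Elena ∩ Farrukh ∩ Hassan: 09:00–09:30.
Tomás ∩ Mina ∩ Elena ∩ Farrukh ∩ Hassan ∩ Keiko: 09:00–09:30.
Single common window of 30 minutes.

30 minutes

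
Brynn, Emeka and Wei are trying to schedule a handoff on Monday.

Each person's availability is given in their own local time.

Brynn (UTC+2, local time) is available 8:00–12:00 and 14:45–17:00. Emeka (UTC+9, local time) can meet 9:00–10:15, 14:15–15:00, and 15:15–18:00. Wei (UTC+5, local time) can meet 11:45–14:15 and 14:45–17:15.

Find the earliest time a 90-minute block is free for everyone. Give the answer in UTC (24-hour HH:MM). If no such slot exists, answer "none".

06:45

Brynn → UTC: 06:00–10:00, 12:45–15:00.
Emeka → UTC: 00:00–01:15, 05:15–06:00, 06:15–09:00.
Wei → UTC: 06:45–09:15, 09:45–12:15.
Brynn ∩ Emeka: 06:15–09:00.
Brynn ∩ Emeka ∩ Wei: 06:45–09:00.
Windows ≥ 90 min: 06:45–09:00.
Earliest such window starts at 06:45.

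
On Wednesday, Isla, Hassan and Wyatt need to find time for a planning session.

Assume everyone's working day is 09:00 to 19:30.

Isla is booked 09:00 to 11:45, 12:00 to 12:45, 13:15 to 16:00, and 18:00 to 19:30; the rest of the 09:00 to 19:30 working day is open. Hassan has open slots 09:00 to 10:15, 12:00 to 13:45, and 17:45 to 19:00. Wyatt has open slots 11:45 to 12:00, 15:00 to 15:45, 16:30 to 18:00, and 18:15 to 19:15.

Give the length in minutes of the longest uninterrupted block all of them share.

Isla free within 09:00–19:30: 11:45–12:00, 12:45–13:15, 16:00–18:00.
Isla ∩ Hassan: 12:45–13:15, 17:45–18:00.
Isla ∩ Hassan ∩ Wyatt: 17:45–18:00.
Single common window of 15 minutes.

15 minutes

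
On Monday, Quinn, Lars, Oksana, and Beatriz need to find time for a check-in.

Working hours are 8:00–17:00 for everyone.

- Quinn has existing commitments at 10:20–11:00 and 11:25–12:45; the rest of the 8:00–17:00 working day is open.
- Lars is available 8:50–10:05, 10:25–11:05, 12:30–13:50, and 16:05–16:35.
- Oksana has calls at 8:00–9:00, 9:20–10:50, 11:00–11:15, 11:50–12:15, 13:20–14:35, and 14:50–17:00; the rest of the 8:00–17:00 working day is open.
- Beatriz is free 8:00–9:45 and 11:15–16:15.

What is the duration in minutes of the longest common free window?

35 minutes

Quinn free within 08:00–17:00: 08:00–10:20, 11:00–11:25, 12:45–17:00.
Oksana free within 08:00–17:00: 09:00–09:20, 10:50–11:00, 11:15–11:50, 12:15–13:20, 14:35–14:50.
Quinn ∩ Lars: 08:50–10:05, 11:00–11:05, 12:45–13:50, 16:05–16:35.
Quinn ∩ Lars ∩ Oksana: 09:00–09:20, 12:45–13:20.
Quinn ∩ Lars ∩ Oksana ∩ Beatriz: 09:00–09:20, 12:45–13:20.
Common window lengths: 20, 35 min; longest is 35.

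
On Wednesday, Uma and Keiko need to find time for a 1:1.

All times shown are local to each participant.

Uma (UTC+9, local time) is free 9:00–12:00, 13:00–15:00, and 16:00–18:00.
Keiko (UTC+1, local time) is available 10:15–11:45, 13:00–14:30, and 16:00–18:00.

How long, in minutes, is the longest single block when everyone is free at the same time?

Uma → UTC: 00:00–03:00, 04:00–06:00, 07:00–09:00.
Keiko → UTC: 09:15–10:45, 12:00–13:30, 15:00–17:00.
Uma ∩ Keiko: (none).
No common window.

0 minutes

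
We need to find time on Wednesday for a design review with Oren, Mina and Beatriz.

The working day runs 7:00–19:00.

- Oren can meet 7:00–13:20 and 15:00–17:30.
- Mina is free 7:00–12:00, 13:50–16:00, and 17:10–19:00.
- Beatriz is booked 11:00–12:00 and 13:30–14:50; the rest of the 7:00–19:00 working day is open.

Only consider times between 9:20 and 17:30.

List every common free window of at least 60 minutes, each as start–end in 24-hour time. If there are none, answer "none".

09:20–11:00, 15:00–16:00

Beatriz free within 07:00–19:00: 07:00–11:00, 12:00–13:30, 14:50–19:00.
Oren ∩ Mina: 07:00–12:00, 15:00–16:00, 17:10–17:30.
Oren ∩ Mina ∩ Beatriz: 07:00–11:00, 15:00–16:00, 17:10–17:30.
Restricted to 09:20–17:30: 09:20–11:00, 15:00–16:00, 17:10–17:30.
Windows ≥ 60 min: 09:20–11:00, 15:00–16:00.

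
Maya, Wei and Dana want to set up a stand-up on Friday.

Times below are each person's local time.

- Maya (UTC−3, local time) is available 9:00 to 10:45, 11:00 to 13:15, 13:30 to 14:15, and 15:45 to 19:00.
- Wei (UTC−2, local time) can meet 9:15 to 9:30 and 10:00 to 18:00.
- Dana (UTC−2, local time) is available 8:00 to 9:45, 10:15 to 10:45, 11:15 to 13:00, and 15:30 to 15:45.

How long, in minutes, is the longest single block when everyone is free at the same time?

Maya → UTC: 12:00–13:45, 14:00–16:15, 16:30–17:15, 18:45–22:00.
Wei → UTC: 11:15–11:30, 12:00–20:00.
Dana → UTC: 10:00–11:45, 12:15–12:45, 13:15–15:00, 17:30–17:45.
Maya ∩ Wei: 12:00–13:45, 14:00–16:15, 16:30–17:15, 18:45–20:00.
Maya ∩ Wei ∩ Dana: 12:15–12:45, 13:15–13:45, 14:00–15:00.
Common window lengths: 30, 30, 60 min; longest is 60.

60 minutes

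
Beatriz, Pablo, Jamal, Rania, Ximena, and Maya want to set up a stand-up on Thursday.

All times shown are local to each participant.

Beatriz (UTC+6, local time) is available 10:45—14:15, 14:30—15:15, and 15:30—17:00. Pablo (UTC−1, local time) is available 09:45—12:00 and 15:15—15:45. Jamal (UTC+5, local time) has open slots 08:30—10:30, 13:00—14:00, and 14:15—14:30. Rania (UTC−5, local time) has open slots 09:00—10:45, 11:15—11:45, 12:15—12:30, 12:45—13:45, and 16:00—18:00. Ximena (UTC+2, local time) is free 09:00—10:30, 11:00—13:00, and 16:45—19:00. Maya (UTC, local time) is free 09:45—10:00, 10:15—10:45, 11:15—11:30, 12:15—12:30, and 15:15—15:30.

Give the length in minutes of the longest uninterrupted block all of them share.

Beatriz → UTC: 04:45–08:15, 08:30–09:15, 09:30–11:00.
Pablo → UTC: 10:45–13:00, 16:15–16:45.
Jamal → UTC: 03:30–05:30, 08:00–09:00, 09:15–09:30.
Rania → UTC: 14:00–15:45, 16:15–16:45, 17:15–17:30, 17:45–18:45, 21:00–23:00.
Ximena → UTC: 07:00–08:30, 09:00–11:00, 14:45–17:00.
Maya → UTC: 09:45–10:00, 10:15–10:45, 11:15–11:30, 12:15–12:30, 15:15–15:30.
Beatriz ∩ Pablo: 10:45–11:00.
Beatriz ∩ Pablo ∩ Jamal: (none).
Beatriz ∩ Pablo ∩ Jamal ∩ Rania: (none).
Beatriz ∩ Pablo ∩ Jamal ∩ Rania ∩ Ximena: (none).
Beatriz ∩ Pablo ∩ Jamal ∩ Rania ∩ Ximena ∩ Maya: (none).
No common window.

0 minutes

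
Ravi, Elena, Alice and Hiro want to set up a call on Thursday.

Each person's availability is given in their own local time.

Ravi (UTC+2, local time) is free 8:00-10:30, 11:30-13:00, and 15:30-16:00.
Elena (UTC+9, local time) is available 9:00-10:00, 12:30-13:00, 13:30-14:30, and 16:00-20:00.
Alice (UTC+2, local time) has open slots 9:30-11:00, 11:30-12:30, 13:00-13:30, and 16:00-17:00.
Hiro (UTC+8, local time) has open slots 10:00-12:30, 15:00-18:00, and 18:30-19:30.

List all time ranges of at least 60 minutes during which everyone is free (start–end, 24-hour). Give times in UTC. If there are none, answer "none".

Ravi → UTC: 06:00–08:30, 09:30–11:00, 13:30–14:00.
Elena → UTC: 00:00–01:00, 03:30–04:00, 04:30–05:30, 07:00–11:00.
Alice → UTC: 07:30–09:00, 09:30–10:30, 11:00–11:30, 14:00–15:00.
Hiro → UTC: 02:00–04:30, 07:00–10:00, 10:30–11:30.
Ravi ∩ Elena: 07:00–08:30, 09:30–11:00.
Ravi ∩ Elena ∩ Alice: 07:30–08:30, 09:30–10:30.
Ravi ∩ Elena ∩ Alice ∩ Hiro: 07:30–08:30, 09:30–10:00.
Windows ≥ 60 min: 07:30–08:30.

07:30–08:30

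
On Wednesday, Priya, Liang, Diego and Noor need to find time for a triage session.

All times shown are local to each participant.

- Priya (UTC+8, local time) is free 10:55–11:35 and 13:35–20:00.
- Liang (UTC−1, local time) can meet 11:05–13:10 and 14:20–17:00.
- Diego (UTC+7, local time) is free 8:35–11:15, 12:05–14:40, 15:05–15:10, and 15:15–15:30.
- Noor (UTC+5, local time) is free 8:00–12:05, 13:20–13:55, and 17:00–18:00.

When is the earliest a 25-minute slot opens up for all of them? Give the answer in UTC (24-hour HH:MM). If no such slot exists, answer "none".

none

Priya → UTC: 02:55–03:35, 05:35–12:00.
Liang → UTC: 12:05–14:10, 15:20–18:00.
Diego → UTC: 01:35–04:15, 05:05–07:40, 08:05–08:10, 08:15–08:30.
Noor → UTC: 03:00–07:05, 08:20–08:55, 12:00–13:00.
Priya ∩ Liang: (none).
Priya ∩ Liang ∩ Diego: (none).
Priya ∩ Liang ∩ Diego ∩ Noor: (none).
Windows ≥ 25 min: (none).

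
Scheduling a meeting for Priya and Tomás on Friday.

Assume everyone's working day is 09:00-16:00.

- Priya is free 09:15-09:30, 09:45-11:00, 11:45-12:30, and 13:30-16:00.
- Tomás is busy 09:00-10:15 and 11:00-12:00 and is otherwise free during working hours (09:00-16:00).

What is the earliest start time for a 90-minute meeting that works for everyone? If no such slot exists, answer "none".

13:30

Tomás free within 09:00–16:00: 10:15–11:00, 12:00–16:00.
Priya ∩ Tomás: 10:15–11:00, 12:00–12:30, 13:30–16:00.
Windows ≥ 90 min: 13:30–16:00.
Earliest such window starts at 13:30.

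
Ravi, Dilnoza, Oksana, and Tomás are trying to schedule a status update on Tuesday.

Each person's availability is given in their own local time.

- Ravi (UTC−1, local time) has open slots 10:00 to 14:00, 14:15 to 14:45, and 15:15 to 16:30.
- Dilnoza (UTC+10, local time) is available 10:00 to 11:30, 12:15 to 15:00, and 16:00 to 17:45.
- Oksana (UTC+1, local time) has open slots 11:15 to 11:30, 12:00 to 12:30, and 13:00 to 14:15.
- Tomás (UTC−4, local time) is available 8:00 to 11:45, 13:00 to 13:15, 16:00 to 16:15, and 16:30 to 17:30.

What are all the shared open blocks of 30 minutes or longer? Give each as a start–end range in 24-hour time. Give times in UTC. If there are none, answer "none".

none

Ravi → UTC: 11:00–15:00, 15:15–15:45, 16:15–17:30.
Dilnoza → UTC: 00:00–01:30, 02:15–05:00, 06:00–07:45.
Oksana → UTC: 10:15–10:30, 11:00–11:30, 12:00–13:15.
Tomás → UTC: 12:00–15:45, 17:00–17:15, 20:00–20:15, 20:30–21:30.
Ravi ∩ Dilnoza: (none).
Ravi ∩ Dilnoza ∩ Oksana: (none).
Ravi ∩ Dilnoza ∩ Oksana ∩ Tomás: (none).
Windows ≥ 30 min: (none).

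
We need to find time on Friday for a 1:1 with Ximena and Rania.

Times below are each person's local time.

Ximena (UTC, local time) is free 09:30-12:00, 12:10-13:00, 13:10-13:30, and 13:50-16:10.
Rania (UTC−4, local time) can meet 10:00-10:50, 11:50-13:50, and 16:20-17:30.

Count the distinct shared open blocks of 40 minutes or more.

Ximena → UTC: 09:30–12:00, 12:10–13:00, 13:10–13:30, 13:50–16:10.
Rania → UTC: 14:00–14:50, 15:50–17:50, 20:20–21:30.
Ximena ∩ Rania: 14:00–14:50, 15:50–16:10.
Windows ≥ 40 min: 14:00–14:50.
That's 1 window.

1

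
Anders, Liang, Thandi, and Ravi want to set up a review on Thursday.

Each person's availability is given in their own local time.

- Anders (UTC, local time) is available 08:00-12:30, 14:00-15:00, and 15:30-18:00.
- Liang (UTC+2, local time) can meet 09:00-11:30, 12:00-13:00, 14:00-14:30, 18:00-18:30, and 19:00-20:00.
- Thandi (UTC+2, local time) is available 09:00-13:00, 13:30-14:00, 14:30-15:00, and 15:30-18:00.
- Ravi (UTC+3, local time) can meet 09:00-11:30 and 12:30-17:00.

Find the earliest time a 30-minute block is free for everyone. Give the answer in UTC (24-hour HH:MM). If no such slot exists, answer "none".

08:00

Anders → UTC: 08:00–12:30, 14:00–15:00, 15:30–18:00.
Liang → UTC: 07:00–09:30, 10:00–11:00, 12:00–12:30, 16:00–16:30, 17:00–18:00.
Thandi → UTC: 07:00–11:00, 11:30–12:00, 12:30–13:00, 13:30–16:00.
Ravi → UTC: 06:00–08:30, 09:30–14:00.
Anders ∩ Liang: 08:00–09:30, 10:00–11:00, 12:00–12:30, 16:00–16:30, 17:00–18:00.
Anders ∩ Liang ∩ Thandi: 08:00–09:30, 10:00–11:00.
Anders ∩ Liang ∩ Thandi ∩ Ravi: 08:00–08:30, 10:00–11:00.
Windows ≥ 30 min: 08:00–08:30, 10:00–11:00.
Earliest such window starts at 08:00.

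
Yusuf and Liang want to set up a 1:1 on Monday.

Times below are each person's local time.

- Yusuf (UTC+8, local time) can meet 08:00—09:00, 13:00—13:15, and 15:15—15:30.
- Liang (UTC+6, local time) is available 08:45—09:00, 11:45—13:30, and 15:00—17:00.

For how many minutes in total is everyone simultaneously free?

Yusuf → UTC: 00:00–01:00, 05:00–05:15, 07:15–07:30.
Liang → UTC: 02:45–03:00, 05:45–07:30, 09:00–11:00.
Yusuf ∩ Liang: 07:15–07:30.
Total common minutes: 15.

15 minutes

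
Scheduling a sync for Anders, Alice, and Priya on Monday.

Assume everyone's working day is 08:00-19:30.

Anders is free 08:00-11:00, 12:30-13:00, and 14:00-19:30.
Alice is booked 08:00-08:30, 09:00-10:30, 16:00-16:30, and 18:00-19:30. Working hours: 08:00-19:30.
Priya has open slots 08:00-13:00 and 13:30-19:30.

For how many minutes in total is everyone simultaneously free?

300 minutes

Alice free within 08:00–19:30: 08:30–09:00, 10:30–16:00, 16:30–18:00.
Anders ∩ Alice: 08:30–09:00, 10:30–11:00, 12:30–13:00, 14:00–16:00, 16:30–18:00.
Anders ∩ Alice ∩ Priya: 08:30–09:00, 10:30–11:00, 12:30–13:00, 14:00–16:00, 16:30–18:00.
Total common minutes: 30 + 30 + 30 + 120 + 90 = 300.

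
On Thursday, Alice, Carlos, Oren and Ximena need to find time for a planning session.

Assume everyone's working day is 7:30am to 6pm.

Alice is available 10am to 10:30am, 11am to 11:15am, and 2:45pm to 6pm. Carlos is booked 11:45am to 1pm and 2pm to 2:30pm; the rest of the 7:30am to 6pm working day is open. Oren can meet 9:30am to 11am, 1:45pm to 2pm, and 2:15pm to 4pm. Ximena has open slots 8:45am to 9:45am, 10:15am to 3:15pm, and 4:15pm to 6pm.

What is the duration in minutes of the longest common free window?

Carlos free within 07:30–18:00: 07:30–11:45, 13:00–14:00, 14:30–18:00.
Alice ∩ Carlos: 10:00–10:30, 11:00–11:15, 14:45–18:00.
Alice ∩ Carlos ∩ Oren: 10:00–10:30, 14:45–16:00.
Alice ∩ Carlos ∩ Oren ∩ Ximena: 10:15–10:30, 14:45–15:15.
Common window lengths: 15, 30 min; longest is 30.

30 minutes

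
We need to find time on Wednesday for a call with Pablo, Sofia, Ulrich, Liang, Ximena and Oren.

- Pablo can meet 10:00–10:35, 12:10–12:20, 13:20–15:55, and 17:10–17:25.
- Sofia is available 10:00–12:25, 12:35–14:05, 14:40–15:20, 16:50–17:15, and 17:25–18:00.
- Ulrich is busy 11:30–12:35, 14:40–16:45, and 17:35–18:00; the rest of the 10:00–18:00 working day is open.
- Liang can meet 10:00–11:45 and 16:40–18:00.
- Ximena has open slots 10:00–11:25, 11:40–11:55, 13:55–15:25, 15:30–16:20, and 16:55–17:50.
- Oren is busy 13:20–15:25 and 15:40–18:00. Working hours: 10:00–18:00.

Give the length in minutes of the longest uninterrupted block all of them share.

35 minutes

Ulrich free within 10:00–18:00: 10:00–11:30, 12:35–14:40, 16:45–17:35.
Oren free within 10:00–18:00: 10:00–13:20, 15:25–15:40.
Pablo ∩ Sofia: 10:00–10:35, 12:10–12:20, 13:20–14:05, 14:40–15:20, 17:10–17:15.
Pablo ∩ Sofia ∩ Ulrich: 10:00–10:35, 13:20–14:05, 17:10–17:15.
Pablo ∩ Sofia ∩ Ulrich ∩ Liang: 10:00–10:35, 17:10–17:15.
Pablo ∩ Sofia ∩ Ulrich ∩ Liang ∩ Ximena: 10:00–10:35, 17:10–17:15.
Pablo ∩ Sofia ∩ Ulrich ∩ Liang ∩ Ximena ∩ Oren: 10:00–10:35.
Single common window of 35 minutes.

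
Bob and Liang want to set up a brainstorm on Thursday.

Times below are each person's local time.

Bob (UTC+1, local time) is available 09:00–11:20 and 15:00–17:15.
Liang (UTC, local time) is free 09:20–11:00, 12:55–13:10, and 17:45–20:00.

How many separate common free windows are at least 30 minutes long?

Bob → UTC: 08:00–10:20, 14:00–16:15.
Liang → UTC: 09:20–11:00, 12:55–13:10, 17:45–20:00.
Bob ∩ Liang: 09:20–10:20.
Windows ≥ 30 min: 09:20–10:20.
That's 1 window.

1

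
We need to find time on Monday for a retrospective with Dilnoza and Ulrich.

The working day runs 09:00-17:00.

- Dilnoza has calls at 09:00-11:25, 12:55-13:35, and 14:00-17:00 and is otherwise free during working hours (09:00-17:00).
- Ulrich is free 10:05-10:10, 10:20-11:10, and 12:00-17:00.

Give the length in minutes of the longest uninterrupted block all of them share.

55 minutes

Dilnoza free within 09:00–17:00: 11:25–12:55, 13:35–14:00.
Dilnoza ∩ Ulrich: 12:00–12:55, 13:35–14:00.
Common window lengths: 55, 25 min; longest is 55.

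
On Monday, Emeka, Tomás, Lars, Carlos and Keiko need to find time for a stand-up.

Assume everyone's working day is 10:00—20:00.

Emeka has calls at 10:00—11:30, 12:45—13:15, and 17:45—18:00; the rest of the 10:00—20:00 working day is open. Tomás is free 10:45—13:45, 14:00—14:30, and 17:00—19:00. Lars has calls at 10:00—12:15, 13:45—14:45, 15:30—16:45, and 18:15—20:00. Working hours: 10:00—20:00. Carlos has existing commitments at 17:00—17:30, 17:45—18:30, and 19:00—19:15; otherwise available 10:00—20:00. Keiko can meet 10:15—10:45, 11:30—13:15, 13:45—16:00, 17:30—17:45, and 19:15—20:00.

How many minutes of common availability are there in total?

Emeka free within 10:00–20:00: 11:30–12:45, 13:15–17:45, 18:00–20:00.
Lars free within 10:00–20:00: 12:15–13:45, 14:45–15:30, 16:45–18:15.
Carlos free within 10:00–20:00: 10:00–17:00, 17:30–17:45, 18:30–19:00, 19:15–20:00.
Emeka ∩ Tomás: 11:30–12:45, 13:15–13:45, 14:00–14:30, 17:00–17:45, 18:00–19:00.
Emeka ∩ Tomás ∩ Lars: 12:15–12:45, 13:15–13:45, 17:00–17:45, 18:00–18:15.
Emeka ∩ Tomás ∩ Lars ∩ Carlos: 12:15–12:45, 13:15–13:45, 17:30–17:45.
Emeka ∩ Tomás ∩ Lars ∩ Carlos ∩ Keiko: 12:15–12:45, 17:30–17:45.
Total common minutes: 30 + 15 = 45.

45 minutes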